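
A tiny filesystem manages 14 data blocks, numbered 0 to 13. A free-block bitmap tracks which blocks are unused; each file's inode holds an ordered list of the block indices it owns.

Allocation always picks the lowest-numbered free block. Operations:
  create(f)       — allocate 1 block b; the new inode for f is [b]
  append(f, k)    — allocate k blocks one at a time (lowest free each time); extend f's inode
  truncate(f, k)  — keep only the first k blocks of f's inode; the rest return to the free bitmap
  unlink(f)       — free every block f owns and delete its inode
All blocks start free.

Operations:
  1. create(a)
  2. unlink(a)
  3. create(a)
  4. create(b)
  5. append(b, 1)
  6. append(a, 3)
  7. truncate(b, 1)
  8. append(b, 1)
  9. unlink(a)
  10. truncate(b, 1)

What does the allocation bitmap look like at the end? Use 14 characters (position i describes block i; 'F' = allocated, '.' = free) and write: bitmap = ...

bitmap = .F............

  1. create(a)  ⇒  F.............  {a→[0]}
  2. unlink(a)  ⇒  ..............  {}
  3. create(a)  ⇒  F.............  {a→[0]}
  4. create(b)  ⇒  FF............  {a→[0]; b→[1]}
  5. append(b, 1)  ⇒  FFF...........  {a→[0]; b→[1, 2]}
  6. append(a, 3)  ⇒  FFFFFF........  {a→[0, 3, 4, 5]; b→[1, 2]}
  7. truncate(b, 1)  ⇒  FF.FFF........  {a→[0, 3, 4, 5]; b→[1]}
  8. append(b, 1)  ⇒  FFFFFF........  {a→[0, 3, 4, 5]; b→[1, 2]}
  9. unlink(a)  ⇒  .FF...........  {b→[1, 2]}
  10. truncate(b, 1)  ⇒  .F............  {b→[1]}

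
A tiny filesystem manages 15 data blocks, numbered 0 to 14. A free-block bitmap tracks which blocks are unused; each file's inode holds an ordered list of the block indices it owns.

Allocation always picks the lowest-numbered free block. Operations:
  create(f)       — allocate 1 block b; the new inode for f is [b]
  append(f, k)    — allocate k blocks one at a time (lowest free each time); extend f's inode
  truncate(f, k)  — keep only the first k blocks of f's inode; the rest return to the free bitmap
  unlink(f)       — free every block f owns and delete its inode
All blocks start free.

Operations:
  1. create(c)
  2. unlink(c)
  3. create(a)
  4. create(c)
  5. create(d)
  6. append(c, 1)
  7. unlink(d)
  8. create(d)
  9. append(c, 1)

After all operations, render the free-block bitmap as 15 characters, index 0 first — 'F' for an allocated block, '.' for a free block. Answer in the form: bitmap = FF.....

bitmap = FFFFF..........

create(c): bitmap=F.............. | c=[0]
unlink(c): bitmap=............... | 
create(a): bitmap=F.............. | a=[0]
create(c): bitmap=FF............. | a=[0] c=[1]
create(d): bitmap=FFF............ | a=[0] c=[1] d=[2]
append(c, 1): bitmap=FFFF........... | a=[0] c=[1, 3] d=[2]
unlink(d): bitmap=FF.F........... | a=[0] c=[1, 3]
create(d): bitmap=FFFF........... | a=[0] c=[1, 3] d=[2]
append(c, 1): bitmap=FFFFF.......... | a=[0] c=[1, 3, 4] d=[2]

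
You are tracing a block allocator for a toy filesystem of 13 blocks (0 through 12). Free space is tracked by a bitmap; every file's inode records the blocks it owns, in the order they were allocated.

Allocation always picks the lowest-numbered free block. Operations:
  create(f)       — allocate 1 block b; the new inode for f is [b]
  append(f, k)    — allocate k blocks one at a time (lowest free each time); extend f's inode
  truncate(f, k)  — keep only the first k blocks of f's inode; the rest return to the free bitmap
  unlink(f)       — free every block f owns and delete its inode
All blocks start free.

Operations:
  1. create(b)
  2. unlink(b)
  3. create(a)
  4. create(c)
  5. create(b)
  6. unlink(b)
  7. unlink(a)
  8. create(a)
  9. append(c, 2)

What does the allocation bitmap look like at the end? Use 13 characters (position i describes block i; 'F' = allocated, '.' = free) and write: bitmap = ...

bitmap = FFFF.........

after create(b) → b:[0]  free=[F............]
after unlink(b) →   free=[.............]
after create(a) → a:[0]  free=[F............]
after create(c) → a:[0], c:[1]  free=[FF...........]
after create(b) → a:[0], b:[2], c:[1]  free=[FFF..........]
after unlink(b) → a:[0], c:[1]  free=[FF...........]
after unlink(a) → c:[1]  free=[.F...........]
after create(a) → a:[0], c:[1]  free=[FF...........]
after append(c, 2) → a:[0], c:[1, 2, 3]  free=[FFFF.........]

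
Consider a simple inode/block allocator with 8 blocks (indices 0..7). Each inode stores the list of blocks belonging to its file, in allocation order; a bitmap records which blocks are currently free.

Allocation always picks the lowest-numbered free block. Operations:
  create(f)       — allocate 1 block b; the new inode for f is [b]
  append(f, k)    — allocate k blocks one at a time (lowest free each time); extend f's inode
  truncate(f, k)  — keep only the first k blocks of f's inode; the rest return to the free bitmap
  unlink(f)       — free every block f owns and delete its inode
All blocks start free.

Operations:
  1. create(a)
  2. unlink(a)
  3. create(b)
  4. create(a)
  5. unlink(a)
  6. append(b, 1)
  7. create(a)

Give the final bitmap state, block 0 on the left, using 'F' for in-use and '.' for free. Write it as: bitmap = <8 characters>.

[1] create(a) — a=0 (map F.......)
[2] unlink(a) —  (map ........)
[3] create(b) — b=0 (map F.......)
[4] create(a) — a=1 b=0 (map FF......)
[5] unlink(a) — b=0 (map F.......)
[6] append(b, 1) — b=0,1 (map FF......)
[7] create(a) — a=2 b=0,1 (map FFF.....)

bitmap = FFF.....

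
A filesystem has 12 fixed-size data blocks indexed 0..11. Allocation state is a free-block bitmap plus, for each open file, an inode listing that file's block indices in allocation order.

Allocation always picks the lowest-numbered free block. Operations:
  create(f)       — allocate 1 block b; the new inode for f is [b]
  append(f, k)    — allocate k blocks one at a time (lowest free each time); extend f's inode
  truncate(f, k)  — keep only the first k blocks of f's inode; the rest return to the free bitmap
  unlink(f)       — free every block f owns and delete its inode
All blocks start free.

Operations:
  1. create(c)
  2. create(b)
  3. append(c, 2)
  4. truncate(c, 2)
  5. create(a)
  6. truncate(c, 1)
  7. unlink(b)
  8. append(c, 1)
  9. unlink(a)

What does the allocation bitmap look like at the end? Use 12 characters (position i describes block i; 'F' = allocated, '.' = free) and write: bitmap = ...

create(c): bitmap=F........... | c=[0]
create(b): bitmap=FF.......... | b=[1] c=[0]
append(c, 2): bitmap=FFFF........ | b=[1] c=[0, 2, 3]
truncate(c, 2): bitmap=FFF......... | b=[1] c=[0, 2]
create(a): bitmap=FFFF........ | a=[3] b=[1] c=[0, 2]
truncate(c, 1): bitmap=FF.F........ | a=[3] b=[1] c=[0]
unlink(b): bitmap=F..F........ | a=[3] c=[0]
append(c, 1): bitmap=FF.F........ | a=[3] c=[0, 1]
unlink(a): bitmap=FF.......... | c=[0, 1]

bitmap = FF..........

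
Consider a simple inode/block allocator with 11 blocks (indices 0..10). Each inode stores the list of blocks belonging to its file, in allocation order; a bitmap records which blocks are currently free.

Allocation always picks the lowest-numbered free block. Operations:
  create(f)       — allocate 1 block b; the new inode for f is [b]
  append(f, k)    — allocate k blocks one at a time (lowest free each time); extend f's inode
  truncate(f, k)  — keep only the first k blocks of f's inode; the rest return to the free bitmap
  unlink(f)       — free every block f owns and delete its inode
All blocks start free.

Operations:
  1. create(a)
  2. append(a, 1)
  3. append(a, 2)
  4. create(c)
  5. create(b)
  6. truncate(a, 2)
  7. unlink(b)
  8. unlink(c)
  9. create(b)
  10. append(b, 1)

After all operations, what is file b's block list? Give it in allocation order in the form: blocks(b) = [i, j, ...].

after create(a) → a:[0]  free=[F..........]
after append(a, 1) → a:[0, 1]  free=[FF.........]
after append(a, 2) → a:[0, 1, 2, 3]  free=[FFFF.......]
after create(c) → a:[0, 1, 2, 3], c:[4]  free=[FFFFF......]
after create(b) → a:[0, 1, 2, 3], b:[5], c:[4]  free=[FFFFFF.....]
after truncate(a, 2) → a:[0, 1], b:[5], c:[4]  free=[FF..FF.....]
after unlink(b) → a:[0, 1], c:[4]  free=[FF..F......]
after unlink(c) → a:[0, 1]  free=[FF.........]
after create(b) → a:[0, 1], b:[2]  free=[FFF........]
after append(b, 1) → a:[0, 1], b:[2, 3]  free=[FFFF.......]

blocks(b) = [2, 3]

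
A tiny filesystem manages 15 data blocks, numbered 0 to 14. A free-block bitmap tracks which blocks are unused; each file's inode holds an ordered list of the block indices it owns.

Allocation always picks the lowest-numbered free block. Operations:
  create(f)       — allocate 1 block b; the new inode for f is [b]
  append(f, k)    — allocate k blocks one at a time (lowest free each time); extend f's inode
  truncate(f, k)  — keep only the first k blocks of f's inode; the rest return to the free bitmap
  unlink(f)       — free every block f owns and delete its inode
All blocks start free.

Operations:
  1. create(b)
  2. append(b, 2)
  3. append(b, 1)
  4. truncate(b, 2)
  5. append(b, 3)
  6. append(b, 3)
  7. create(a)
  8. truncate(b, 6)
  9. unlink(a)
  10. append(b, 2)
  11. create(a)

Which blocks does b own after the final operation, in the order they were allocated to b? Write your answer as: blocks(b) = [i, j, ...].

[1] create(b) — b=0 (map F..............)
[2] append(b, 2) — b=0,1,2 (map FFF............)
[3] append(b, 1) — b=0,1,2,3 (map FFFF...........)
[4] truncate(b, 2) — b=0,1 (map FF.............)
[5] append(b, 3) — b=0,1,2,3,4 (map FFFFF..........)
[6] append(b, 3) — b=0,1,2,3,4,5,6,7 (map FFFFFFFF.......)
[7] create(a) — a=8 b=0,1,2,3,4,5,6,7 (map FFFFFFFFF......)
[8] truncate(b, 6) — a=8 b=0,1,2,3,4,5 (map FFFFFF..F......)
[9] unlink(a) — b=0,1,2,3,4,5 (map FFFFFF.........)
[10] append(b, 2) — b=0,1,2,3,4,5,6,7 (map FFFFFFFF.......)
[11] create(a) — a=8 b=0,1,2,3,4,5,6,7 (map FFFFFFFFF......)

blocks(b) = [0, 1, 2, 3, 4, 5, 6, 7]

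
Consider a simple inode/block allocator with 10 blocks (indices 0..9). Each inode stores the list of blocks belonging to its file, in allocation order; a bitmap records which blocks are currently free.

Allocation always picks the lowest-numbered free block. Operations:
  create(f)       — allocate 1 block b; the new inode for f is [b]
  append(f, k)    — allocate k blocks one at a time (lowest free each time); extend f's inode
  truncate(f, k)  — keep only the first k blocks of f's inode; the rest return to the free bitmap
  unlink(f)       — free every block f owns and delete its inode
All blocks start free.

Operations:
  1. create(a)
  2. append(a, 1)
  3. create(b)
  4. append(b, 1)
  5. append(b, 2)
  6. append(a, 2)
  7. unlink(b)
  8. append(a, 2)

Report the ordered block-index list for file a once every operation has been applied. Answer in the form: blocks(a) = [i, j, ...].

blocks(a) = [0, 1, 6, 7, 2, 3]

after create(a) → a:[0]  free=[F.........]
after append(a, 1) → a:[0, 1]  free=[FF........]
after create(b) → a:[0, 1], b:[2]  free=[FFF.......]
after append(b, 1) → a:[0, 1], b:[2, 3]  free=[FFFF......]
after append(b, 2) → a:[0, 1], b:[2, 3, 4, 5]  free=[FFFFFF....]
after append(a, 2) → a:[0, 1, 6, 7], b:[2, 3, 4, 5]  free=[FFFFFFFF..]
after unlink(b) → a:[0, 1, 6, 7]  free=[FF....FF..]
after append(a, 2) → a:[0, 1, 6, 7, 2, 3]  free=[FFFF..FF..]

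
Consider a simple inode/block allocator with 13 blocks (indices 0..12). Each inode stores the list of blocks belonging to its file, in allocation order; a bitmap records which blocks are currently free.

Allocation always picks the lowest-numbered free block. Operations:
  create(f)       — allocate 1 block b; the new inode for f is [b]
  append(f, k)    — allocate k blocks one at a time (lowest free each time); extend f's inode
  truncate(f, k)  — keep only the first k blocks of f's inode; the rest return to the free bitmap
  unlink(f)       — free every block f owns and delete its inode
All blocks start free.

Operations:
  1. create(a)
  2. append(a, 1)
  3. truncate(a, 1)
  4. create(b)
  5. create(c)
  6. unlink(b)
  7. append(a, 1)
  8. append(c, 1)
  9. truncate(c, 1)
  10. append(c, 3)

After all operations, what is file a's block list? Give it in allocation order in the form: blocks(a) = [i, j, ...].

after create(a) → a:[0]  free=[F............]
after append(a, 1) → a:[0, 1]  free=[FF...........]
after truncate(a, 1) → a:[0]  free=[F............]
after create(b) → a:[0], b:[1]  free=[FF...........]
after create(c) → a:[0], b:[1], c:[2]  free=[FFF..........]
after unlink(b) → a:[0], c:[2]  free=[F.F..........]
after append(a, 1) → a:[0, 1], c:[2]  free=[FFF..........]
after append(c, 1) → a:[0, 1], c:[2, 3]  free=[FFFF.........]
after truncate(c, 1) → a:[0, 1], c:[2]  free=[FFF..........]
after append(c, 3) → a:[0, 1], c:[2, 3, 4, 5]  free=[FFFFFF.......]

blocks(a) = [0, 1]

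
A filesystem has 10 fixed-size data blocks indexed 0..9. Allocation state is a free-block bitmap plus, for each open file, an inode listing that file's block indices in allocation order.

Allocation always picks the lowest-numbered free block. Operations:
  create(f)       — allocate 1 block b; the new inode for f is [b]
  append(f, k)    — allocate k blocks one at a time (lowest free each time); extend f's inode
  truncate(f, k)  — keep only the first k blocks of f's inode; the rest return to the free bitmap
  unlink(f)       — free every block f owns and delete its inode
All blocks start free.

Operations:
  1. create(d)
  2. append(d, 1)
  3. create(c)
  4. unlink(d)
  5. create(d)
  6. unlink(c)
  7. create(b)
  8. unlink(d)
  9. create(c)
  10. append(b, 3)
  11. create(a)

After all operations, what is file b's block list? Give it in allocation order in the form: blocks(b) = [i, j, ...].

blocks(b) = [1, 2, 3, 4]

create(d): bitmap=F......... | d=[0]
append(d, 1): bitmap=FF........ | d=[0, 1]
create(c): bitmap=FFF....... | c=[2] d=[0, 1]
unlink(d): bitmap=..F....... | c=[2]
create(d): bitmap=F.F....... | c=[2] d=[0]
unlink(c): bitmap=F......... | d=[0]
create(b): bitmap=FF........ | b=[1] d=[0]
unlink(d): bitmap=.F........ | b=[1]
create(c): bitmap=FF........ | b=[1] c=[0]
append(b, 3): bitmap=FFFFF..... | b=[1, 2, 3, 4] c=[0]
create(a): bitmap=FFFFFF.... | a=[5] b=[1, 2, 3, 4] c=[0]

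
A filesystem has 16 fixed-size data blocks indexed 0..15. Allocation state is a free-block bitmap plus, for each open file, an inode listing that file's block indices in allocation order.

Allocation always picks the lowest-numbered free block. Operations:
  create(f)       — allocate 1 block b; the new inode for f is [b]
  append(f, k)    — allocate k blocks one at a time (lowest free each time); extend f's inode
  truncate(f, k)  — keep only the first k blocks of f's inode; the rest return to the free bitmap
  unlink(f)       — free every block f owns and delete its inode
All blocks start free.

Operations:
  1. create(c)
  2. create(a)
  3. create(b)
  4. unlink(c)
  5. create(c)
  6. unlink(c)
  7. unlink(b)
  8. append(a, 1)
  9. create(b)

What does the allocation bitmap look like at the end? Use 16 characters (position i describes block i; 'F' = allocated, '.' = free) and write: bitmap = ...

bitmap = FFF.............

create(c): bitmap=F............... | c=[0]
create(a): bitmap=FF.............. | a=[1] c=[0]
create(b): bitmap=FFF............. | a=[1] b=[2] c=[0]
unlink(c): bitmap=.FF............. | a=[1] b=[2]
create(c): bitmap=FFF............. | a=[1] b=[2] c=[0]
unlink(c): bitmap=.FF............. | a=[1] b=[2]
unlink(b): bitmap=.F.............. | a=[1]
append(a, 1): bitmap=FF.............. | a=[1, 0]
create(b): bitmap=FFF............. | a=[1, 0] b=[2]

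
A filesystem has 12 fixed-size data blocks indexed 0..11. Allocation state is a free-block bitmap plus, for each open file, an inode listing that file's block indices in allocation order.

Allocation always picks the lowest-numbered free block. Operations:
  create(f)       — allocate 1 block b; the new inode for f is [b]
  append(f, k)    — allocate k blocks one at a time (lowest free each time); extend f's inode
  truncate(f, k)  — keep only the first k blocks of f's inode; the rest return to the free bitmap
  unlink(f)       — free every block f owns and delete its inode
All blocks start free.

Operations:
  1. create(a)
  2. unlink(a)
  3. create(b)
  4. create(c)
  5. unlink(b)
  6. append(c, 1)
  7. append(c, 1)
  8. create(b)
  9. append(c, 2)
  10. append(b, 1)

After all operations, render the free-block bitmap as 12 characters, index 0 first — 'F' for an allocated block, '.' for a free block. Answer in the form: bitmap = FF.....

create(a): bitmap=F........... | a=[0]
unlink(a): bitmap=............ | 
create(b): bitmap=F........... | b=[0]
create(c): bitmap=FF.......... | b=[0] c=[1]
unlink(b): bitmap=.F.......... | c=[1]
append(c, 1): bitmap=FF.......... | c=[1, 0]
append(c, 1): bitmap=FFF......... | c=[1, 0, 2]
create(b): bitmap=FFFF........ | b=[3] c=[1, 0, 2]
append(c, 2): bitmap=FFFFFF...... | b=[3] c=[1, 0, 2, 4, 5]
append(b, 1): bitmap=FFFFFFF..... | b=[3, 6] c=[1, 0, 2, 4, 5]

bitmap = FFFFFFF.....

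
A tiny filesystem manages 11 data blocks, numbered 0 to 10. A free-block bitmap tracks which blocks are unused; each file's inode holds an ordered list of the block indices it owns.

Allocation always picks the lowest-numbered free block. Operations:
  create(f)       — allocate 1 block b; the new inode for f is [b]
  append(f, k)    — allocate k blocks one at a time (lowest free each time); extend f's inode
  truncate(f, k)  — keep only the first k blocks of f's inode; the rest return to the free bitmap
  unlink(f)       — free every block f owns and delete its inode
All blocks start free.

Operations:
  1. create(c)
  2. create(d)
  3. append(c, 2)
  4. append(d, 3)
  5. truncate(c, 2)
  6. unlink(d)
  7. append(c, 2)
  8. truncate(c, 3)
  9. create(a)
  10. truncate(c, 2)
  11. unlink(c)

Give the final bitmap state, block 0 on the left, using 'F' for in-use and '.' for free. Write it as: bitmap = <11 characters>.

[1] create(c) — c=0 (map F..........)
[2] create(d) — c=0 d=1 (map FF.........)
[3] append(c, 2) — c=0,2,3 d=1 (map FFFF.......)
[4] append(d, 3) — c=0,2,3 d=1,4,5,6 (map FFFFFFF....)
[5] truncate(c, 2) — c=0,2 d=1,4,5,6 (map FFF.FFF....)
[6] unlink(d) — c=0,2 (map F.F........)
[7] append(c, 2) — c=0,2,1,3 (map FFFF.......)
[8] truncate(c, 3) — c=0,2,1 (map FFF........)
[9] create(a) — a=3 c=0,2,1 (map FFFF.......)
[10] truncate(c, 2) — a=3 c=0,2 (map F.FF.......)
[11] unlink(c) — a=3 (map ...F.......)

bitmap = ...F.......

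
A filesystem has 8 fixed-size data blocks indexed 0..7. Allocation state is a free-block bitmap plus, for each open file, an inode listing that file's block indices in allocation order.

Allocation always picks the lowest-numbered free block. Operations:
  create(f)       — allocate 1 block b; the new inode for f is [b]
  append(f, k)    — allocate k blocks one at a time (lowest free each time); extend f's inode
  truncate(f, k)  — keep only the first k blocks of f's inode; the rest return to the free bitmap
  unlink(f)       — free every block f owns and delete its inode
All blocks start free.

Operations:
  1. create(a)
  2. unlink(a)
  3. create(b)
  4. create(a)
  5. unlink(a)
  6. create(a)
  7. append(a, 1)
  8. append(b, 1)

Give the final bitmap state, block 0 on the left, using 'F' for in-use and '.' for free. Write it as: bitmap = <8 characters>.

bitmap = FFFF....

create(a): bitmap=F....... | a=[0]
unlink(a): bitmap=........ | 
create(b): bitmap=F....... | b=[0]
create(a): bitmap=FF...... | a=[1] b=[0]
unlink(a): bitmap=F....... | b=[0]
create(a): bitmap=FF...... | a=[1] b=[0]
append(a, 1): bitmap=FFF..... | a=[1, 2] b=[0]
append(b, 1): bitmap=FFFF.... | a=[1, 2] b=[0, 3]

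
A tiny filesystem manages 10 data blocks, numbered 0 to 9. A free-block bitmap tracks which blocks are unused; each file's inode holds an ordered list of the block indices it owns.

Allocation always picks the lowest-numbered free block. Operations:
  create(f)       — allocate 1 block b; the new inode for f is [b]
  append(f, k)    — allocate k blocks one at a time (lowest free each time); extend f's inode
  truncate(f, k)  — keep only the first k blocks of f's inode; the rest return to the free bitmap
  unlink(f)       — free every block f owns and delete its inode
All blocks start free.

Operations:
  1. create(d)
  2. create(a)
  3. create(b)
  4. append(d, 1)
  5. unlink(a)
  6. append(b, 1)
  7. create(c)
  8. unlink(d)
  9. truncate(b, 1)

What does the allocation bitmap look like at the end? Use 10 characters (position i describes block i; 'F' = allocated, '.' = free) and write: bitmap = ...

create(d): bitmap=F......... | d=[0]
create(a): bitmap=FF........ | a=[1] d=[0]
create(b): bitmap=FFF....... | a=[1] b=[2] d=[0]
append(d, 1): bitmap=FFFF...... | a=[1] b=[2] d=[0, 3]
unlink(a): bitmap=F.FF...... | b=[2] d=[0, 3]
append(b, 1): bitmap=FFFF...... | b=[2, 1] d=[0, 3]
create(c): bitmap=FFFFF..... | b=[2, 1] c=[4] d=[0, 3]
unlink(d): bitmap=.FF.F..... | b=[2, 1] c=[4]
truncate(b, 1): bitmap=..F.F..... | b=[2] c=[4]

bitmap = ..F.F.....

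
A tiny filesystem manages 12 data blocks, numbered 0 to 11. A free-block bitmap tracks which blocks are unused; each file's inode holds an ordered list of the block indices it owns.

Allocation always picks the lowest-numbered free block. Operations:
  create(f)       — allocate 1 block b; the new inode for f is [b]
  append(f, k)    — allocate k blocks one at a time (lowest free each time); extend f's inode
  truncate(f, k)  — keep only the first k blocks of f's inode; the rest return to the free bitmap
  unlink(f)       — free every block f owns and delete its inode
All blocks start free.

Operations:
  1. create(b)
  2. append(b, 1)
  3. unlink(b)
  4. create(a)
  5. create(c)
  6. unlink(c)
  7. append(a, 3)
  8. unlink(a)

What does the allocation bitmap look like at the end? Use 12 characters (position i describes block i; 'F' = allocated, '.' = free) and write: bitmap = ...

after create(b) → b:[0]  free=[F...........]
after append(b, 1) → b:[0, 1]  free=[FF..........]
after unlink(b) →   free=[............]
after create(a) → a:[0]  free=[F...........]
after create(c) → a:[0], c:[1]  free=[FF..........]
after unlink(c) → a:[0]  free=[F...........]
after append(a, 3) → a:[0, 1, 2, 3]  free=[FFFF........]
after unlink(a) →   free=[............]

bitmap = ............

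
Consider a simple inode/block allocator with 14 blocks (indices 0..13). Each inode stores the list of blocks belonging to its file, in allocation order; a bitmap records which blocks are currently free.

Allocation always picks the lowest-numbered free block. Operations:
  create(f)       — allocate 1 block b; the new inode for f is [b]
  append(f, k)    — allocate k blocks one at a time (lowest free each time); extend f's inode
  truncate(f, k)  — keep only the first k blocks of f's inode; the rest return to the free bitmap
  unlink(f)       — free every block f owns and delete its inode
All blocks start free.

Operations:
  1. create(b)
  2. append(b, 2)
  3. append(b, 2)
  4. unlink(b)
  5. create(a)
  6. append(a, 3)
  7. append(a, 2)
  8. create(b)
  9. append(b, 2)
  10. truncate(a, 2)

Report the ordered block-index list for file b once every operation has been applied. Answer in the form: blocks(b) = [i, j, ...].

create(b): bitmap=F............. | b=[0]
append(b, 2): bitmap=FFF........... | b=[0, 1, 2]
append(b, 2): bitmap=FFFFF......... | b=[0, 1, 2, 3, 4]
unlink(b): bitmap=.............. | 
create(a): bitmap=F............. | a=[0]
append(a, 3): bitmap=FFFF.......... | a=[0, 1, 2, 3]
append(a, 2): bitmap=FFFFFF........ | a=[0, 1, 2, 3, 4, 5]
create(b): bitmap=FFFFFFF....... | a=[0, 1, 2, 3, 4, 5] b=[6]
append(b, 2): bitmap=FFFFFFFFF..... | a=[0, 1, 2, 3, 4, 5] b=[6, 7, 8]
truncate(a, 2): bitmap=FF....FFF..... | a=[0, 1] b=[6, 7, 8]

blocks(b) = [6, 7, 8]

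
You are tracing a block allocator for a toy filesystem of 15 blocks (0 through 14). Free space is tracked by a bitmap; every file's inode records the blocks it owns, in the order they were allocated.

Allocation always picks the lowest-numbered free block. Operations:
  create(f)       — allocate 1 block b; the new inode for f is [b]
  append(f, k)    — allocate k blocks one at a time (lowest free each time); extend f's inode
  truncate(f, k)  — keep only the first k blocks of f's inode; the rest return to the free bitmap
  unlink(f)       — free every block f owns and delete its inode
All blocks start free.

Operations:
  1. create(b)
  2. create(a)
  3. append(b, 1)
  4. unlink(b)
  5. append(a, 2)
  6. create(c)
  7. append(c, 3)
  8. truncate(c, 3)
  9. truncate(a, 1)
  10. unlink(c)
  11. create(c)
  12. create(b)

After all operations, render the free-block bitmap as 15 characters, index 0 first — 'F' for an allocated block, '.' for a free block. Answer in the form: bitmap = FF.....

bitmap = FFF............

create(b): bitmap=F.............. | b=[0]
create(a): bitmap=FF............. | a=[1] b=[0]
append(b, 1): bitmap=FFF............ | a=[1] b=[0, 2]
unlink(b): bitmap=.F............. | a=[1]
append(a, 2): bitmap=FFF............ | a=[1, 0, 2]
create(c): bitmap=FFFF........... | a=[1, 0, 2] c=[3]
append(c, 3): bitmap=FFFFFFF........ | a=[1, 0, 2] c=[3, 4, 5, 6]
truncate(c, 3): bitmap=FFFFFF......... | a=[1, 0, 2] c=[3, 4, 5]
truncate(a, 1): bitmap=.F.FFF......... | a=[1] c=[3, 4, 5]
unlink(c): bitmap=.F............. | a=[1]
create(c): bitmap=FF............. | a=[1] c=[0]
create(b): bitmap=FFF............ | a=[1] b=[2] c=[0]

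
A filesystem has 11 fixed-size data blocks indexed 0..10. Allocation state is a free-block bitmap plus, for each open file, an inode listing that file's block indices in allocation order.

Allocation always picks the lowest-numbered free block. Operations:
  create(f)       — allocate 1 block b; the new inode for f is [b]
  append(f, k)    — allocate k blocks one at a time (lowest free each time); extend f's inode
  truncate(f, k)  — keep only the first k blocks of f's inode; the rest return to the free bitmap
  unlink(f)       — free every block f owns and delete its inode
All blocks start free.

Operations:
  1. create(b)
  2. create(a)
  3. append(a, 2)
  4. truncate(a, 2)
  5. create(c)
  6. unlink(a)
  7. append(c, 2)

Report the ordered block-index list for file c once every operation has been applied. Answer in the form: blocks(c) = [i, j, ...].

blocks(c) = [3, 1, 2]

[1] create(b) — b=0 (map F..........)
[2] create(a) — a=1 b=0 (map FF.........)
[3] append(a, 2) — a=1,2,3 b=0 (map FFFF.......)
[4] truncate(a, 2) — a=1,2 b=0 (map FFF........)
[5] create(c) — a=1,2 b=0 c=3 (map FFFF.......)
[6] unlink(a) — b=0 c=3 (map F..F.......)
[7] append(c, 2) — b=0 c=3,1,2 (map FFFF.......)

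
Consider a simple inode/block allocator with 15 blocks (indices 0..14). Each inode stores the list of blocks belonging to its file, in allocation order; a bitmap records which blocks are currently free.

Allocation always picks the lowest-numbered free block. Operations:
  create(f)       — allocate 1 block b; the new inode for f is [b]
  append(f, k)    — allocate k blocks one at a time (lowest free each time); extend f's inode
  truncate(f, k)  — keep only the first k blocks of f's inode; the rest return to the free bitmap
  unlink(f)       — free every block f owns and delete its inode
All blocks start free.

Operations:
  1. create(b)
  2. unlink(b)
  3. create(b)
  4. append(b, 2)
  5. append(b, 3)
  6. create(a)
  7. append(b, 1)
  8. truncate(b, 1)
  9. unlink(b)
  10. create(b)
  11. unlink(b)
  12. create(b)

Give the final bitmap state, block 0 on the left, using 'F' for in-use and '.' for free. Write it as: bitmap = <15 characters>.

[1] create(b) — b=0 (map F..............)
[2] unlink(b) —  (map ...............)
[3] create(b) — b=0 (map F..............)
[4] append(b, 2) — b=0,1,2 (map FFF............)
[5] append(b, 3) — b=0,1,2,3,4,5 (map FFFFFF.........)
[6] create(a) — a=6 b=0,1,2,3,4,5 (map FFFFFFF........)
[7] append(b, 1) — a=6 b=0,1,2,3,4,5,7 (map FFFFFFFF.......)
[8] truncate(b, 1) — a=6 b=0 (map F.....F........)
[9] unlink(b) — a=6 (map ......F........)
[10] create(b) — a=6 b=0 (map F.....F........)
[11] unlink(b) — a=6 (map ......F........)
[12] create(b) — a=6 b=0 (map F.....F........)

bitmap = F.....F........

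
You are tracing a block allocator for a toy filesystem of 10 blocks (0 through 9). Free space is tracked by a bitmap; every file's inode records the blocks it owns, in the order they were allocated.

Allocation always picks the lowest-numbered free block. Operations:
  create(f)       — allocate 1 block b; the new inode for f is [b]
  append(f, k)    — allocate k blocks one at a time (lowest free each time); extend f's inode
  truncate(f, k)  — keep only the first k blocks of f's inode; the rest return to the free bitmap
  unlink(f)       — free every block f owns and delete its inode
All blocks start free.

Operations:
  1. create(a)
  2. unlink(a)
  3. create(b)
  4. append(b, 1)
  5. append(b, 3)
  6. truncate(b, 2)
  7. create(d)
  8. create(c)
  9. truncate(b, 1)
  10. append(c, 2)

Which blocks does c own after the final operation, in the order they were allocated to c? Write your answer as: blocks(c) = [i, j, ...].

blocks(c) = [3, 1, 4]

create(a): bitmap=F......... | a=[0]
unlink(a): bitmap=.......... | 
create(b): bitmap=F......... | b=[0]
append(b, 1): bitmap=FF........ | b=[0, 1]
append(b, 3): bitmap=FFFFF..... | b=[0, 1, 2, 3, 4]
truncate(b, 2): bitmap=FF........ | b=[0, 1]
create(d): bitmap=FFF....... | b=[0, 1] d=[2]
create(c): bitmap=FFFF...... | b=[0, 1] c=[3] d=[2]
truncate(b, 1): bitmap=F.FF...... | b=[0] c=[3] d=[2]
append(c, 2): bitmap=FFFFF..... | b=[0] c=[3, 1, 4] d=[2]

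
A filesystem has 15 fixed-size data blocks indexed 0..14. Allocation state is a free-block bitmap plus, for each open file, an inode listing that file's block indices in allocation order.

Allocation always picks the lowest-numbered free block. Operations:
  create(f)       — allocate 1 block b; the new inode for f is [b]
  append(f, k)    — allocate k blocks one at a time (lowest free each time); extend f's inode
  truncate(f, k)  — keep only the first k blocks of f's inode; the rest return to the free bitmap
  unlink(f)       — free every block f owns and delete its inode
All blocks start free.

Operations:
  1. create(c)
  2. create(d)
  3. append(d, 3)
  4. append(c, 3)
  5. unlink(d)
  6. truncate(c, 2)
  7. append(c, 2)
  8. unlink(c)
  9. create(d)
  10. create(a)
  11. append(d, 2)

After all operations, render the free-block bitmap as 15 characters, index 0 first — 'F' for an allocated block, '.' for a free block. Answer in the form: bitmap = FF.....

[1] create(c) — c=0 (map F..............)
[2] create(d) — c=0 d=1 (map FF.............)
[3] append(d, 3) — c=0 d=1,2,3,4 (map FFFFF..........)
[4] append(c, 3) — c=0,5,6,7 d=1,2,3,4 (map FFFFFFFF.......)
[5] unlink(d) — c=0,5,6,7 (map F....FFF.......)
[6] truncate(c, 2) — c=0,5 (map F....F.........)
[7] append(c, 2) — c=0,5,1,2 (map FFF..F.........)
[8] unlink(c) —  (map ...............)
[9] create(d) — d=0 (map F..............)
[10] create(a) — a=1 d=0 (map FF.............)
[11] append(d, 2) — a=1 d=0,2,3 (map FFFF...........)

bitmap = FFFF...........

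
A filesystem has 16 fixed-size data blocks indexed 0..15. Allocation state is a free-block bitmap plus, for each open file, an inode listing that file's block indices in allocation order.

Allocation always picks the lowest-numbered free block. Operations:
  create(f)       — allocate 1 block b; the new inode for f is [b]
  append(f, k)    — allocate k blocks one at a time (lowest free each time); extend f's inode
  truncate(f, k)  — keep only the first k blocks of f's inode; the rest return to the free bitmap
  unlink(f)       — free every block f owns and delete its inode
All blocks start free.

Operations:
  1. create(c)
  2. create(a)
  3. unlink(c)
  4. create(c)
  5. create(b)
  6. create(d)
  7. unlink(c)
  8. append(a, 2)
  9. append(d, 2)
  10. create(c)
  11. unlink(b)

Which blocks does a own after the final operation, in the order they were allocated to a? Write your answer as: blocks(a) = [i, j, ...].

blocks(a) = [1, 0, 4]

create(c): bitmap=F............... | c=[0]
create(a): bitmap=FF.............. | a=[1] c=[0]
unlink(c): bitmap=.F.............. | a=[1]
create(c): bitmap=FF.............. | a=[1] c=[0]
create(b): bitmap=FFF............. | a=[1] b=[2] c=[0]
create(d): bitmap=FFFF............ | a=[1] b=[2] c=[0] d=[3]
unlink(c): bitmap=.FFF............ | a=[1] b=[2] d=[3]
append(a, 2): bitmap=FFFFF........... | a=[1, 0, 4] b=[2] d=[3]
append(d, 2): bitmap=FFFFFFF......... | a=[1, 0, 4] b=[2] d=[3, 5, 6]
create(c): bitmap=FFFFFFFF........ | a=[1, 0, 4] b=[2] c=[7] d=[3, 5, 6]
unlink(b): bitmap=FF.FFFFF........ | a=[1, 0, 4] c=[7] d=[3, 5, 6]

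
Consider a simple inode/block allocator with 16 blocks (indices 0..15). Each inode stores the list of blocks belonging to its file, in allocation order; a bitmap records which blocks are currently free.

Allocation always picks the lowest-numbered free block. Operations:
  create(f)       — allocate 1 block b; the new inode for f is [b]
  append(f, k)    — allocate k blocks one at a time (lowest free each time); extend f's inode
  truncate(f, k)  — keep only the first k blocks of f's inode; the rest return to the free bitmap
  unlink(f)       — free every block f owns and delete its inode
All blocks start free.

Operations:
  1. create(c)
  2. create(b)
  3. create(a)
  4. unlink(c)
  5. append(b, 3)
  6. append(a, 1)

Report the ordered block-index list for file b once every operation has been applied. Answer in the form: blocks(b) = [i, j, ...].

blocks(b) = [1, 0, 3, 4]

after create(c) → c:[0]  free=[F...............]
after create(b) → b:[1], c:[0]  free=[FF..............]
after create(a) → a:[2], b:[1], c:[0]  free=[FFF.............]
after unlink(c) → a:[2], b:[1]  free=[.FF.............]
after append(b, 3) → a:[2], b:[1, 0, 3, 4]  free=[FFFFF...........]
after append(a, 1) → a:[2, 5], b:[1, 0, 3, 4]  free=[FFFFFF..........]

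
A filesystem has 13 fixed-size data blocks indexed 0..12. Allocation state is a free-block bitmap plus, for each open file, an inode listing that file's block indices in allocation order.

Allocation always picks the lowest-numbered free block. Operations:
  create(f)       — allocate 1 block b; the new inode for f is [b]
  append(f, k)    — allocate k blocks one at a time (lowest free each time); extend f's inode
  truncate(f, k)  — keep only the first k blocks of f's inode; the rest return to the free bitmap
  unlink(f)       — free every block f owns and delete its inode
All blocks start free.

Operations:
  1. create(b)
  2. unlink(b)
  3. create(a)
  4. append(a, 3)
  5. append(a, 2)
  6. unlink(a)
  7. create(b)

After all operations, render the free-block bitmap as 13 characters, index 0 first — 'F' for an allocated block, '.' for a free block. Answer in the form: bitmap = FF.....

after create(b) → b:[0]  free=[F............]
after unlink(b) →   free=[.............]
after create(a) → a:[0]  free=[F............]
after append(a, 3) → a:[0, 1, 2, 3]  free=[FFFF.........]
after append(a, 2) → a:[0, 1, 2, 3, 4, 5]  free=[FFFFFF.......]
after unlink(a) →   free=[.............]
after create(b) → b:[0]  free=[F............]

bitmap = F............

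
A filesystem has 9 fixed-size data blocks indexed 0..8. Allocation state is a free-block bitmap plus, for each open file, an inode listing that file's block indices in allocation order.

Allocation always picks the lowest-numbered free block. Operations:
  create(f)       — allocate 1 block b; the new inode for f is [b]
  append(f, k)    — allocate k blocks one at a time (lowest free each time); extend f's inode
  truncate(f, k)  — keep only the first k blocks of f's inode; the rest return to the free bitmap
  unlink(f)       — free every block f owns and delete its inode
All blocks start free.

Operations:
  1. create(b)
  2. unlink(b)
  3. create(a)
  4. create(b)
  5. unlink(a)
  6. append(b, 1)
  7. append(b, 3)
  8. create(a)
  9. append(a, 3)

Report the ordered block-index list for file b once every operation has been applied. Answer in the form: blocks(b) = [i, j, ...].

after create(b) → b:[0]  free=[F........]
after unlink(b) →   free=[.........]
after create(a) → a:[0]  free=[F........]
after create(b) → a:[0], b:[1]  free=[FF.......]
after unlink(a) → b:[1]  free=[.F.......]
after append(b, 1) → b:[1, 0]  free=[FF.......]
after append(b, 3) → b:[1, 0, 2, 3, 4]  free=[FFFFF....]
after create(a) → a:[5], b:[1, 0, 2, 3, 4]  free=[FFFFFF...]
after append(a, 3) → a:[5, 6, 7, 8], b:[1, 0, 2, 3, 4]  free=[FFFFFFFFF]

blocks(b) = [1, 0, 2, 3, 4]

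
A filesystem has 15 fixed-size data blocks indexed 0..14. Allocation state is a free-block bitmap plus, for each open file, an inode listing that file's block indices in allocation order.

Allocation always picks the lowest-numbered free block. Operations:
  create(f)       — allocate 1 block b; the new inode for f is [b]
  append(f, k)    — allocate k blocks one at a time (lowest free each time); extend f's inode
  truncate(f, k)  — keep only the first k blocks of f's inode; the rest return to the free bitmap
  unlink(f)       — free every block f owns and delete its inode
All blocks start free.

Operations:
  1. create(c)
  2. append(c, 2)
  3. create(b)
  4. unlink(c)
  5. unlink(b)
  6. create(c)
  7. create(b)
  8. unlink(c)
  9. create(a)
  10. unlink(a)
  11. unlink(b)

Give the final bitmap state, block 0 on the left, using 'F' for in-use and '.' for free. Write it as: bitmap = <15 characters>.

bitmap = ...............

[1] create(c) — c=0 (map F..............)
[2] append(c, 2) — c=0,1,2 (map FFF............)
[3] create(b) — b=3 c=0,1,2 (map FFFF...........)
[4] unlink(c) — b=3 (map ...F...........)
[5] unlink(b) —  (map ...............)
[6] create(c) — c=0 (map F..............)
[7] create(b) — b=1 c=0 (map FF.............)
[8] unlink(c) — b=1 (map .F.............)
[9] create(a) — a=0 b=1 (map FF.............)
[10] unlink(a) — b=1 (map .F.............)
[11] unlink(b) —  (map ...............)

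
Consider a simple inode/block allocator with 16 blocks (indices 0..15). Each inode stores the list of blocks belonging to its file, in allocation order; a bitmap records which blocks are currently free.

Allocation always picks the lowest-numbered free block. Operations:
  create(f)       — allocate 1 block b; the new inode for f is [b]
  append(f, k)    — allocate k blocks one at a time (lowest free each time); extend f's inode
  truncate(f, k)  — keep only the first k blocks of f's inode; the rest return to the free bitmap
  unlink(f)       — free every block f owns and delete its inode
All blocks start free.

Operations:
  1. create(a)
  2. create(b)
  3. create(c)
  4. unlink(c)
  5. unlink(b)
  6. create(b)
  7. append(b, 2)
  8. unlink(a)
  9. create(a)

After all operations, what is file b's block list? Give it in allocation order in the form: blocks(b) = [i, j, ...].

after create(a) → a:[0]  free=[F...............]
after create(b) → a:[0], b:[1]  free=[FF..............]
after create(c) → a:[0], b:[1], c:[2]  free=[FFF.............]
after unlink(c) → a:[0], b:[1]  free=[FF..............]
after unlink(b) → a:[0]  free=[F...............]
after create(b) → a:[0], b:[1]  free=[FF..............]
after append(b, 2) → a:[0], b:[1, 2, 3]  free=[FFFF............]
after unlink(a) → b:[1, 2, 3]  free=[.FFF............]
after create(a) → a:[0], b:[1, 2, 3]  free=[FFFF............]

blocks(b) = [1, 2, 3]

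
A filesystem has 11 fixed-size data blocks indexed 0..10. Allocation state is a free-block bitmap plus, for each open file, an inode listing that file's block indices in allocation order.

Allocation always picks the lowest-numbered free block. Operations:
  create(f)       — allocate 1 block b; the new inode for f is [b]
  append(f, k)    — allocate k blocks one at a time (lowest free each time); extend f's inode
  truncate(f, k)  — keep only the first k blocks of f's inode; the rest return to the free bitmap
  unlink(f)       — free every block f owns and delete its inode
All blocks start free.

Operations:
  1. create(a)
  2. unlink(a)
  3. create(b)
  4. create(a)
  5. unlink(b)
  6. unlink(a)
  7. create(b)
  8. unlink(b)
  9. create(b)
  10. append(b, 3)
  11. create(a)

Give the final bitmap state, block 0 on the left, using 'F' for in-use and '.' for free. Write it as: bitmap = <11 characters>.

bitmap = FFFFF......

[1] create(a) — a=0 (map F..........)
[2] unlink(a) —  (map ...........)
[3] create(b) — b=0 (map F..........)
[4] create(a) — a=1 b=0 (map FF.........)
[5] unlink(b) — a=1 (map .F.........)
[6] unlink(a) —  (map ...........)
[7] create(b) — b=0 (map F..........)
[8] unlink(b) —  (map ...........)
[9] create(b) — b=0 (map F..........)
[10] append(b, 3) — b=0,1,2,3 (map FFFF.......)
[11] create(a) — a=4 b=0,1,2,3 (map FFFFF......)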